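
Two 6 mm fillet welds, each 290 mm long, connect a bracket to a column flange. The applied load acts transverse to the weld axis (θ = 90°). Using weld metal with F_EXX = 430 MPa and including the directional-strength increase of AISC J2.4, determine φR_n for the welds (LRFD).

φR_n ≈ 714 kN

t_e = 0.707 × 6 = 4.242 mm; A_we = 4.242 × 580 = 2460 mm².
Directional factor: 1.0 + 0.5 sin^1.5(90°) = 1.5.
F_nw = 0.6 × 430 × 1.5 = 387 MPa.
φR_n = 0.75 × 387 × 2460 × 10⁻³ = 714.1 kN.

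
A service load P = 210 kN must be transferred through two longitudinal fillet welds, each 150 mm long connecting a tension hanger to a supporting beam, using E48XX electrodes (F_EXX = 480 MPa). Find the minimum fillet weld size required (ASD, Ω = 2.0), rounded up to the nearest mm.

Total weld length L = 300 mm.
Required throat t_e = P × Ω / (0.6 F_EXX × L) = 210 × 2.0 / (0.6 × 480 × 300 × 10⁻³) = 4.861 mm.
Required leg w = t_e / 0.707 = 6.876 mm → use 7 mm.

w = 7 mm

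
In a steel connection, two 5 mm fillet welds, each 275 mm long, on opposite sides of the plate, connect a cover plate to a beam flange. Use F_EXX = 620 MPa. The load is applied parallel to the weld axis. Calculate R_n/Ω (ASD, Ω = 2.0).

Effective throat t_e = 0.707 × 5 = 3.535 mm.
Total length L = 550 mm; A_we = 3.535 × 550 = 1944 mm².
F_nw = 0.6 F_EXX = 0.6 × 620 = 372 MPa.
R_n = 372 × 1944 × 10⁻³ = 723.3 kN; R_n/Ω = 723.3/2.0 = 361.6 kN.

R_n/Ω ≈ 362 kN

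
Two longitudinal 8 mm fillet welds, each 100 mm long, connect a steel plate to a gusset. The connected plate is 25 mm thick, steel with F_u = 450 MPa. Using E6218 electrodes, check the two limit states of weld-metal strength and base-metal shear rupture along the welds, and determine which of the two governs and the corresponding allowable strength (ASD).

R_n/Ω ≈ 210 kN (weld metal governs)

E62XX → F_EXX = 620 MPa.
t_e = 0.707 × 8 = 5.656 mm; L = 200 mm.
Weld metal: R_n/Ω = (1/2.0) × 0.6 × 620 × 5.656 × 200 × 10⁻³ = 210.4 kN.
Base metal (shear rupture): R_n/Ω = (1/2.0) × 0.6 × 450 × 25 × 200 × 10⁻³ = 675 kN.
Governing: weld metal.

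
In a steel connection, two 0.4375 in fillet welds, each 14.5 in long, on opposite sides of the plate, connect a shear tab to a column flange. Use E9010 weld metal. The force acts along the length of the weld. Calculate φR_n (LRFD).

E90XX → F_EXX = 90 ksi.
Effective throat t_e = 0.707 × 0.4375 = 0.3093 in.
Total length L = 29 in; A_we = 0.3093 × 29 = 8.97 in².
F_nw = 0.6 F_EXX = 0.6 × 90 = 54 ksi.
φR_n = 0.75 × 54 × 8.97 = 363.3 kip.

φR_n ≈ 363 kip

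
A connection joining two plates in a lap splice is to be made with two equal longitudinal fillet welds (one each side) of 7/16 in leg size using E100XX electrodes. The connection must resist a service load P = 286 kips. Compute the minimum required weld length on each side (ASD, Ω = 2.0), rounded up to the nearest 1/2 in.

L = 15.5 in on each side

E100XX → F_EXX = 100 ksi.
Throat t_e = 0.707 × 0.4375 = 0.3093 in.
r_n/Ω = (0.6 × 100 × 0.3093) / 2.0 = 9.279 kip/in.
L_req = P / (r_n/Ω) = 286 / 9.279 = 30.82 in total.
Per side: 30.82 / 2 = 15.41 in.
Round up → use L = 15.5 in on each side.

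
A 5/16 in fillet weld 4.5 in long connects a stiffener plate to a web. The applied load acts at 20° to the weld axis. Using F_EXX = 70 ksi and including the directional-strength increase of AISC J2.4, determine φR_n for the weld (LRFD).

t_e = 0.707 × 0.3125 = 0.2209 in; A_we = 0.2209 × 4.5 = 0.9942 in².
Directional factor: 1.0 + 0.5 sin^1.5(20°) = 1.1.
F_nw = 0.6 × 70 × 1.1 = 46.2 ksi.
φR_n = 0.75 × 46.2 × 0.9942 = 34.45 kip.

φR_n ≈ 34.5 kip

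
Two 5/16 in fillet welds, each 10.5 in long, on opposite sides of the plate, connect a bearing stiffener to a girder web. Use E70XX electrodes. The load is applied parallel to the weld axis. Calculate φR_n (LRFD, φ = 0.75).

E70XX → F_EXX = 70 ksi.
Effective throat t_e = 0.707 × 0.3125 = 0.2209 in.
Total length L = 21 in; A_we = 0.2209 × 21 = 4.64 in².
F_nw = 0.6 F_EXX = 0.6 × 70 = 42 ksi.
φR_n = 0.75 × 42 × 4.64 = 146.2 kip.

φR_n ≈ 146 kip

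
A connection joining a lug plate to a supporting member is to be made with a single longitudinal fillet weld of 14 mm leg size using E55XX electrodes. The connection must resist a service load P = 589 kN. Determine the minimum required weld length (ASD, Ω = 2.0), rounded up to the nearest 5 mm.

L = 365 mm

E55XX → F_EXX = 550 MPa.
Throat t_e = 0.707 × 14 = 9.898 mm.
r_n/Ω = (0.6 × 550 × 9.898) / 2.0 = 1633 N/mm = 1.633 kN/mm.
L_req = P / (r_n/Ω) = 589 / 1.633 = 360.6 mm total.
Round up → use L = 365 mm.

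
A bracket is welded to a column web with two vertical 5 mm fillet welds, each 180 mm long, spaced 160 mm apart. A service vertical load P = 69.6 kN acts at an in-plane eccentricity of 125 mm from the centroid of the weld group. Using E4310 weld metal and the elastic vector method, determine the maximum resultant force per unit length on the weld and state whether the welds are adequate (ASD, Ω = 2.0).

E43XX → F_EXX = 430 MPa.
Total weld length L_w = 360 mm. Treat welds as unit-width lines.
Polar moment about centroid: J = 2[d³/12 + d(b/2)²] = 2[180³/12 + 180×80²] = 3276000 mm³.
Direct shear f_v = P/L_w = 69.6×10³ / 360 = 193.3 N/mm (vertical).
Torsion M = P·e = 69.6×10³ × 125 = 8700000 N·mm.
Critical point at (x, y) = (80, 90) from centroid. f_tx = M·y/J = 239 N/mm; f_ty = M·x/J = 212.5 N/mm.
Resultant f_max = √[f_tx² + (f_v + f_ty)²] = √[239² + (193.3 + 212.5)²] = 470.9 N/mm.
Capacity per unit length: r_n/Ω = (1/2.0) × 0.6 × 430 × (0.707 × 5) = 456 N/mm.
470.9 > 456 → NOT adequate.

f_max ≈ 471 N/mm; NOT adequate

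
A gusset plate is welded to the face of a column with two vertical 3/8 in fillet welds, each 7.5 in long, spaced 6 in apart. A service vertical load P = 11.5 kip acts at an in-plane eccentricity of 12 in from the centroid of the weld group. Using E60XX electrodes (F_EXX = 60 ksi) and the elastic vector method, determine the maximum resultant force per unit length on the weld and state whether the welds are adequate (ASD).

f_max ≈ 3.75 kip/in; adequate

Total weld length L_w = 15 in. Treat welds as unit-width lines.
Polar moment about centroid: J = 2[d³/12 + d(b/2)²] = 2[7.5³/12 + 7.5×3²] = 205.3 in³.
Direct shear f_v = P/L_w = 11.5 / 15 = 0.7667 kip/in (vertical).
Torsion M = P·e = 11.5 × 12 = 138 kip·in.
Critical point at (x, y) = (3, 3.75) from centroid. f_tx = M·y/J = 2.521 kip/in; f_ty = M·x/J = 2.016 kip/in.
Resultant f_max = √[f_tx² + (f_v + f_ty)²] = √[2.521² + (0.7667 + 2.016)²] = 3.755 kip/in.
Capacity per unit length: r_n/Ω = (1/2.0) × 0.6 × 60 × (0.707 × 0.375) = 4.772 kip/in.
3.755 ≤ 4.772 → adequate.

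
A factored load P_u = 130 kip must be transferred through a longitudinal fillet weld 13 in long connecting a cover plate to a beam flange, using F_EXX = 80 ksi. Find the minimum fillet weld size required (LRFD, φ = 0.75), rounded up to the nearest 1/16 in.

w = 7/16 in

Total weld length L = 13 in.
Required throat t_e = P_u / (φ × 0.6 F_EXX × L) = 130 / (0.75 × 0.6 × 80 × 13) = 0.2778 in.
Required leg w = t_e / 0.707 = 0.3929 in → use 7/16 in.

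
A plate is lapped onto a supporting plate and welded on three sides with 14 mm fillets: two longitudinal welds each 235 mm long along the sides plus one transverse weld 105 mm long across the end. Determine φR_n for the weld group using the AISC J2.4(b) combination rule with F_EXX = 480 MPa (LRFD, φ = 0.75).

φR_n ≈ 1230 kN

t_e = 0.707 × 14 = 9.898 mm.
R_nwl = 0.6 × 480 × 9.898 × 470 × 10⁻³ = 1340 kN (longitudinal, 2 welds).
R_nwt = 0.6 × 480 × 9.898 × 105 × 10⁻³ = 299.3 kN (transverse, base value).
(i) R_nwl + R_nwt = 1639 kN; (ii) 0.85 R_nwl + 1.5 R_nwt = 1588 kN.
R_n = max = 1639 kN [governs: (i)]; φR_n = 1229 kN.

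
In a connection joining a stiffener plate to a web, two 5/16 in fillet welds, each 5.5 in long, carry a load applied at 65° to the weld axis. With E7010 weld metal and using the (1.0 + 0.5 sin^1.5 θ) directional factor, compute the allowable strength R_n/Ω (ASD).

R_n/Ω ≈ 73.1 kips

E70XX → F_EXX = 70 ksi.
t_e = 0.707 × 0.3125 = 0.2209 in; A_we = 0.2209 × 11 = 2.43 in².
Directional factor: 1.0 + 0.5 sin^1.5(65°) = 1.431.
F_nw = 0.6 × 70 × 1.431 = 60.12 ksi.
R_n/Ω = (60.12 × 2.43) / 2.0 = 73.05 kips.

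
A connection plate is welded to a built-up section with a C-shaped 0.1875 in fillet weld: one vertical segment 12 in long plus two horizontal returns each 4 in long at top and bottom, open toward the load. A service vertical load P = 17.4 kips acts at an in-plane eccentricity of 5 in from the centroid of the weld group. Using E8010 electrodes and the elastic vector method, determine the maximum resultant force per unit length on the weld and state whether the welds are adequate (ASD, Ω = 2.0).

f_max ≈ 1.86 kip/in; adequate

E80XX → F_EXX = 80 ksi.
Total weld length L_w = 20 in. Treat welds as unit-width lines.
Centroid: x̄ = 2×4×2 / 20 = 0.8 in from the vertical weld.
Polar moment about centroid: J = I_x + I_y = [12³/12 + 2×4×6²] + [12×0.8² + 2(4³/12 + 4×1.2²)] = 461.9 in³.
Direct shear f_v = P/L_w = 17.4 / 20 = 0.87 kip/in (vertical).
Torsion M = P·e = 17.4 × 5 = 87 kip·in.
Critical point at (x, y) = (3.2, 6) from centroid. f_tx = M·y/J = 1.13 kip/in; f_ty = M·x/J = 0.6028 kip/in.
Resultant f_max = √[f_tx² + (f_v + f_ty)²] = √[1.13² + (0.87 + 0.6028)²] = 1.856 kip/in.
Capacity per unit length: r_n/Ω = (1/2.0) × 0.6 × 80 × (0.707 × 0.1875) = 3.181 kip/in.
1.856 ≤ 3.181 → adequate.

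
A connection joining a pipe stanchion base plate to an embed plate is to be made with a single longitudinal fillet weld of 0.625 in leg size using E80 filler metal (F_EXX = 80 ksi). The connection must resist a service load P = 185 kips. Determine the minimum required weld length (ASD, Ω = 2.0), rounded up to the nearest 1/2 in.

L = 17.5 in

Throat t_e = 0.707 × 0.625 = 0.4419 in.
r_n/Ω = (0.6 × 80 × 0.4419) / 2.0 = 10.6 kip/in.
L_req = P / (r_n/Ω) = 185 / 10.6 = 17.44 in total.
Round up → use L = 17.5 in.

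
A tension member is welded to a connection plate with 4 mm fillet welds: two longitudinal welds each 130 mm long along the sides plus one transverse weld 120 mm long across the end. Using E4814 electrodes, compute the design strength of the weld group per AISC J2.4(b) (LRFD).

E48XX → F_EXX = 480 MPa.
t_e = 0.707 × 4 = 2.828 mm.
R_nwl = 0.6 × 480 × 2.828 × 260 × 10⁻³ = 211.8 kN (longitudinal, 2 welds).
R_nwt = 0.6 × 480 × 2.828 × 120 × 10⁻³ = 97.74 kN (transverse, base value).
(i) R_nwl + R_nwt = 309.5 kN; (ii) 0.85 R_nwl + 1.5 R_nwt = 326.6 kN.
R_n = max = 326.6 kN [governs: (ii)]; φR_n = 245 kN.

φR_n ≈ 245 kN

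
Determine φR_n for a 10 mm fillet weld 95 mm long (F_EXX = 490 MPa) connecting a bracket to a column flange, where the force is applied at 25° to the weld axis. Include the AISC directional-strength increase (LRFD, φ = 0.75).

t_e = 0.707 × 10 = 7.07 mm; A_we = 7.07 × 95 = 671.6 mm².
Directional factor: 1.0 + 0.5 sin^1.5(25°) = 1.137.
F_nw = 0.6 × 490 × 1.137 = 334.4 MPa.
φR_n = 0.75 × 334.4 × 671.6 × 10⁻³ = 168.4 kN.

φR_n ≈ 168 kN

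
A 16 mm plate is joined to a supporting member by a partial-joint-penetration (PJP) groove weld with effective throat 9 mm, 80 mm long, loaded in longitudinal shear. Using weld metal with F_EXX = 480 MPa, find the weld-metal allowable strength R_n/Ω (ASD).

R_n/Ω ≈ 104 kN

Effective throat (given) t_e = 9 mm.
A_we = 9 × 80 = 720 mm².
F_nw = 0.6 F_EXX = 288 MPa.
R_n/Ω = (288 × 720) / 2.0 × 10⁻³ = 103.7 kN.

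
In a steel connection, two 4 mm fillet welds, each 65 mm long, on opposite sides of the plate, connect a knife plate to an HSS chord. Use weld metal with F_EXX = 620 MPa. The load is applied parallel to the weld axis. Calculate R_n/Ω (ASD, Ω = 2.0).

R_n/Ω ≈ 68.4 kN

Effective throat t_e = 0.707 × 4 = 2.828 mm.
Total length L = 130 mm; A_we = 2.828 × 130 = 367.6 mm².
F_nw = 0.6 F_EXX = 0.6 × 620 = 372 MPa.
R_n = 372 × 367.6 × 10⁻³ = 136.8 kN; R_n/Ω = 136.8/2.0 = 68.38 kN.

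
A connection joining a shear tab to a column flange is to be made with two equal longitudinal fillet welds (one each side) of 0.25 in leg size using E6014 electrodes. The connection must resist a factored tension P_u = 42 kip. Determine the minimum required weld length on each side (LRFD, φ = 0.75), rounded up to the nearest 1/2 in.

E60XX → F_EXX = 60 ksi.
Throat t_e = 0.707 × 0.25 = 0.1767 in.
φr_n = 0.75 × 0.6 × 60 × 0.1767 = 4.772 kip/in.
L_req = P_u / φr_n = 42 / 4.772 = 8.801 in total.
Per side: 8.801 / 2 = 4.4 in.
Round up → use L = 4.5 in on each side.

L = 4.5 in on each side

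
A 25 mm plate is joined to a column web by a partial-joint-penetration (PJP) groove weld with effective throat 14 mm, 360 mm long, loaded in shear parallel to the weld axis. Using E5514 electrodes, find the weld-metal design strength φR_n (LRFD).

E55XX → F_EXX = 550 MPa.
Effective throat (given) t_e = 14 mm.
A_we = 14 × 360 = 5040 mm².
F_nw = 0.6 F_EXX = 330 MPa.
φR_n = 0.75 × 330 × 5040 × 10⁻³ = 1247 kN.

φR_n ≈ 1250 kN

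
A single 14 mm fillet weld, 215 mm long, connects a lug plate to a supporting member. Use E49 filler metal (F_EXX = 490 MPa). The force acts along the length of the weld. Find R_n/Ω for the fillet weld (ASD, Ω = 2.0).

R_n/Ω ≈ 313 kN

Effective throat t_e = 0.707 × 14 = 9.898 mm.
Total length L = 215 mm; A_we = 9.898 × 215 = 2128 mm².
F_nw = 0.6 F_EXX = 0.6 × 490 = 294 MPa.
R_n = 294 × 2128 × 10⁻³ = 625.7 kN; R_n/Ω = 625.7/2.0 = 312.8 kN.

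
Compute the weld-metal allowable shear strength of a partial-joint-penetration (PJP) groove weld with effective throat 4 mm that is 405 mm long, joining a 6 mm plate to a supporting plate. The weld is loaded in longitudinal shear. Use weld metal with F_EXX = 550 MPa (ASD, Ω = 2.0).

R_n/Ω ≈ 267 kN

Effective throat (given) t_e = 4 mm.
A_we = 4 × 405 = 1620 mm².
F_nw = 0.6 F_EXX = 330 MPa.
R_n/Ω = (330 × 1620) / 2.0 × 10⁻³ = 267.3 kN.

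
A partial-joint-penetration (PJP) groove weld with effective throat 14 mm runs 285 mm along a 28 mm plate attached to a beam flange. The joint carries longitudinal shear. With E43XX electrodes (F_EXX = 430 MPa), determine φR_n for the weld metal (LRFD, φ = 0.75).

φR_n ≈ 772 kN

Effective throat (given) t_e = 14 mm.
A_we = 14 × 285 = 3990 mm².
F_nw = 0.6 F_EXX = 258 MPa.
φR_n = 0.75 × 258 × 3990 × 10⁻³ = 772.1 kN.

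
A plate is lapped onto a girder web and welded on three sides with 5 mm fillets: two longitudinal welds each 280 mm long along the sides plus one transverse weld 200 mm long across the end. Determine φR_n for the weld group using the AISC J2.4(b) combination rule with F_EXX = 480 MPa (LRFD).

t_e = 0.707 × 5 = 3.535 mm.
R_nwl = 0.6 × 480 × 3.535 × 560 × 10⁻³ = 570.1 kN (longitudinal, 2 welds).
R_nwt = 0.6 × 480 × 3.535 × 200 × 10⁻³ = 203.6 kN (transverse, base value).
(i) R_nwl + R_nwt = 773.7 kN; (ii) 0.85 R_nwl + 1.5 R_nwt = 790 kN.
R_n = max = 790 kN [governs: (ii)]; φR_n = 592.5 kN.

φR_n ≈ 593 kN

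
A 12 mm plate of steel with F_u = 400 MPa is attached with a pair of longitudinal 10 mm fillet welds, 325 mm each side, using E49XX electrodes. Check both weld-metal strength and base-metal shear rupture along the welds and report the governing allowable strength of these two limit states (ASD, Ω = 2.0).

R_n/Ω ≈ 676 kN (weld metal governs)

E49XX → F_EXX = 490 MPa.
t_e = 0.707 × 10 = 7.07 mm; L = 650 mm.
Weld metal: R_n/Ω = (1/2.0) × 0.6 × 490 × 7.07 × 650 × 10⁻³ = 675.5 kN.
Base metal (shear rupture): R_n/Ω = (1/2.0) × 0.6 × 400 × 12 × 650 × 10⁻³ = 936 kN.
Governing: weld metal.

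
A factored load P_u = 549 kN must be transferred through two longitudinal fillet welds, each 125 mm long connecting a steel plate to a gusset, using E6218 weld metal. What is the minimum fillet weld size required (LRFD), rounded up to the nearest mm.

E62XX → F_EXX = 620 MPa.
Total weld length L = 250 mm.
Required throat t_e = P_u / (φ × 0.6 F_EXX × L) = 549 / (0.75 × 0.6 × 620 × 250 × 10⁻³) = 7.871 mm.
Required leg w = t_e / 0.707 = 11.13 mm → use 12 mm.

w = 12 mm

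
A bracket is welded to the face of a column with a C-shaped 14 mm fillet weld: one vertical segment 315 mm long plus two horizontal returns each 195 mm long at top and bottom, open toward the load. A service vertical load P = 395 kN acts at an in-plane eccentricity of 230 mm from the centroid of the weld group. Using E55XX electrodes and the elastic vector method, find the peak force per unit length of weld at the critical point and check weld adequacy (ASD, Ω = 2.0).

E55XX → F_EXX = 550 MPa.
Total weld length L_w = 705 mm. Treat welds as unit-width lines.
Centroid: x̄ = 2×195×97.5 / 705 = 53.94 mm from the vertical weld.
Polar moment about centroid: J = I_x + I_y = [315³/12 + 2×195×157.5²] + [315×53.94² + 2(195³/12 + 195×43.56²)] = 15170000 mm³.
Direct shear f_v = P/L_w = 395×10³ / 705 = 560.3 N/mm (vertical).
Torsion M = P·e = 395×10³ × 230 = 90850000 N·mm.
Critical point at (x, y) = (141.1, 157.5) from centroid. f_tx = M·y/J = 943.1 N/mm; f_ty = M·x/J = 844.7 N/mm.
Resultant f_max = √[f_tx² + (f_v + f_ty)²] = √[943.1² + (560.3 + 844.7)²] = 1692 N/mm.
Capacity per unit length: r_n/Ω = (1/2.0) × 0.6 × 550 × (0.707 × 14) = 1633 N/mm.
1692 > 1633 → NOT adequate.

f_max ≈ 1690 N/mm; NOT adequate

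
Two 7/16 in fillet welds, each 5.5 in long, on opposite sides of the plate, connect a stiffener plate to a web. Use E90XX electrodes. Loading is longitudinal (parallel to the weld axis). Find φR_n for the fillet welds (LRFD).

E90XX → F_EXX = 90 ksi.
Effective throat t_e = 0.707 × 0.4375 = 0.3093 in.
Total length L = 11 in; A_we = 0.3093 × 11 = 3.402 in².
F_nw = 0.6 F_EXX = 0.6 × 90 = 54 ksi.
φR_n = 0.75 × 54 × 3.402 = 137.8 kip.

φR_n ≈ 138 kip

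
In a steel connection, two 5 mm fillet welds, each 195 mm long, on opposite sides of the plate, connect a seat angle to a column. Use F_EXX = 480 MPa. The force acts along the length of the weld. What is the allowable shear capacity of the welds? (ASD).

R_n/Ω ≈ 199 kN

Effective throat t_e = 0.707 × 5 = 3.535 mm.
Total length L = 390 mm; A_we = 3.535 × 390 = 1379 mm².
F_nw = 0.6 F_EXX = 0.6 × 480 = 288 MPa.
R_n = 288 × 1379 × 10⁻³ = 397.1 kN; R_n/Ω = 397.1/2.0 = 198.5 kN.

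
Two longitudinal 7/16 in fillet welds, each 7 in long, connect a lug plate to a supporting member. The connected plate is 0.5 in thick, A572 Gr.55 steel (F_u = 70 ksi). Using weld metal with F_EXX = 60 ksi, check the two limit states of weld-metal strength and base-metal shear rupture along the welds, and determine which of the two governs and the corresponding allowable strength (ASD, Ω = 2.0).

t_e = 0.707 × 0.4375 = 0.3093 in; L = 14 in.
Weld metal: R_n/Ω = (1/2.0) × 0.6 × 60 × 0.3093 × 14 = 77.95 kip.
Base metal (shear rupture): R_n/Ω = (1/2.0) × 0.6 × 70 × 0.5 × 14 = 147 kip.
Governing: weld metal.

R_n/Ω ≈ 77.9 kip (weld metal governs)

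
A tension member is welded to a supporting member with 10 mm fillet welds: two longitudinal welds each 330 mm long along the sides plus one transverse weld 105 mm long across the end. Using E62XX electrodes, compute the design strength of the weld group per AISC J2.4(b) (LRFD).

E62XX → F_EXX = 620 MPa.
t_e = 0.707 × 10 = 7.07 mm.
R_nwl = 0.6 × 620 × 7.07 × 660 × 10⁻³ = 1736 kN (longitudinal, 2 welds).
R_nwt = 0.6 × 620 × 7.07 × 105 × 10⁻³ = 276.2 kN (transverse, base value).
(i) R_nwl + R_nwt = 2012 kN; (ii) 0.85 R_nwl + 1.5 R_nwt = 1890 kN.
R_n = max = 2012 kN [governs: (i)]; φR_n = 1509 kN.

φR_n ≈ 1510 kN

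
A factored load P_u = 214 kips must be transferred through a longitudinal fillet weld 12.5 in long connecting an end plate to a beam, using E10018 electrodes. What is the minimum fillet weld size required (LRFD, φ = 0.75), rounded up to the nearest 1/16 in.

E100XX → F_EXX = 100 ksi.
Total weld length L = 12.5 in.
Required throat t_e = P_u / (φ × 0.6 F_EXX × L) = 214 / (0.75 × 0.6 × 100 × 12.5) = 0.3804 in.
Required leg w = t_e / 0.707 = 0.5381 in → use 9/16 in.

w = 9/16 in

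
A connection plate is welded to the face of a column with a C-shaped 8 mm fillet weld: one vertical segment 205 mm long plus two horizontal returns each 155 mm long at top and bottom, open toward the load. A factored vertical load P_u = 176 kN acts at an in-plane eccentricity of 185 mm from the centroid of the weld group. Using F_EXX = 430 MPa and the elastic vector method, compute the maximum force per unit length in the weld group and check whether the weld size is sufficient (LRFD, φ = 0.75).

f_max ≈ 1180 N/mm; NOT adequate

Total weld length L_w = 515 mm. Treat welds as unit-width lines.
Centroid: x̄ = 2×155×77.5 / 515 = 46.65 mm from the vertical weld.
Polar moment about centroid: J = I_x + I_y = [205³/12 + 2×155×102.5²] + [205×46.65² + 2(155³/12 + 155×30.85²)] = 5337000 mm³.
Direct shear f_v = P/L_w = 176×10³ / 515 = 341.7 N/mm (vertical).
Torsion M = P·e = 176×10³ × 185 = 32560000 N·mm.
Critical point at (x, y) = (108.3, 102.5) from centroid. f_tx = M·y/J = 625.4 N/mm; f_ty = M·x/J = 661.1 N/mm.
Resultant f_max = √[f_tx² + (f_v + f_ty)²] = √[625.4² + (341.7 + 661.1)²] = 1182 N/mm.
Capacity per unit length: φr_n = 0.75 × 0.6 × 430 × (0.707 × 8) = 1094 N/mm.
1182 > 1094 → NOT adequate.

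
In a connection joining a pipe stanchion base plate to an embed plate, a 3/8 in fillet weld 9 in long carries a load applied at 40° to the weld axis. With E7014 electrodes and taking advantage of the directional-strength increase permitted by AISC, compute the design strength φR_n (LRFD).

E70XX → F_EXX = 70 ksi.
t_e = 0.707 × 0.375 = 0.2651 in; A_we = 0.2651 × 9 = 2.386 in².
Directional factor: 1.0 + 0.5 sin^1.5(40°) = 1.258.
F_nw = 0.6 × 70 × 1.258 = 52.82 ksi.
φR_n = 0.75 × 52.82 × 2.386 = 94.53 kips.

φR_n ≈ 94.5 kips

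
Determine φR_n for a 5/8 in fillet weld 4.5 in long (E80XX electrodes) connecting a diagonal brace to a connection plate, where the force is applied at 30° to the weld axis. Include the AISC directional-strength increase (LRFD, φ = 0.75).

φR_n ≈ 84.2 kips

E80XX → F_EXX = 80 ksi.
t_e = 0.707 × 0.625 = 0.4419 in; A_we = 0.4419 × 4.5 = 1.988 in².
Directional factor: 1.0 + 0.5 sin^1.5(30°) = 1.177.
F_nw = 0.6 × 80 × 1.177 = 56.49 ksi.
φR_n = 0.75 × 56.49 × 1.988 = 84.24 kips.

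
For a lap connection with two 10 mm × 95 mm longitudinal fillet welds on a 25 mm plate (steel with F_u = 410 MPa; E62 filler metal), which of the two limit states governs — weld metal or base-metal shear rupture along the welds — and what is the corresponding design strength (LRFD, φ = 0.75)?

E62XX → F_EXX = 620 MPa.
t_e = 0.707 × 10 = 7.07 mm; L = 190 mm.
Weld metal: φR_n = 0.75 × 0.6 × 620 × 7.07 × 190 × 10⁻³ = 374.8 kN.
Base metal (shear rupture): φR_n = 0.75 × 0.6 × 410 × 25 × 190 × 10⁻³ = 876.4 kN.
Governing: weld metal.

φR_n ≈ 375 kN (weld metal governs)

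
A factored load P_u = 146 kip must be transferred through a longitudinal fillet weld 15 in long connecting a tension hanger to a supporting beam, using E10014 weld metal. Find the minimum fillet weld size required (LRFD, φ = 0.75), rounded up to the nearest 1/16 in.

w = 5/16 in

E100XX → F_EXX = 100 ksi.
Total weld length L = 15 in.
Required throat t_e = P_u / (φ × 0.6 F_EXX × L) = 146 / (0.75 × 0.6 × 100 × 15) = 0.2163 in.
Required leg w = t_e / 0.707 = 0.3059 in → use 5/16 in.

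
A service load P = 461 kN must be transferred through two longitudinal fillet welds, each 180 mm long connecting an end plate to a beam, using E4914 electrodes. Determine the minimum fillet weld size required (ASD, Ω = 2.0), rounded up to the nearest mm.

E49XX → F_EXX = 490 MPa.
Total weld length L = 360 mm.
Required throat t_e = P × Ω / (0.6 F_EXX × L) = 461 × 2.0 / (0.6 × 490 × 360 × 10⁻³) = 8.711 mm.
Required leg w = t_e / 0.707 = 12.32 mm → use 13 mm.

w = 13 mm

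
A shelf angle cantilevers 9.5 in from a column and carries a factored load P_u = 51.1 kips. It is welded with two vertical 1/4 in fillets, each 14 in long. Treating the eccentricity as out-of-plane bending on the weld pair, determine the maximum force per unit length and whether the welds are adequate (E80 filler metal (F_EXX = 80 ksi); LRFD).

f_max ≈ 7.65 kip/in; NOT adequate

L_w = 2 × 14 = 28 in; section modulus (unit throat) S = 2 × L²/6 = 65.33 in².
Direct shear f_v = P/L_w = 51.1/28 = 1.825 kip/in.
Moment M = P × e = 51.1 × 9.5 = 485.45 kip·in; bending f_b = M/S = 7.43 kip/in.
f_max = √(f_v² + f_b²) = √(1.825² + 7.43²) = 7.651 kip/in.
φr_n = 0.75 × 0.6 × 80 × (0.707 × 0.25) = 6.363 kip/in → NOT adequate.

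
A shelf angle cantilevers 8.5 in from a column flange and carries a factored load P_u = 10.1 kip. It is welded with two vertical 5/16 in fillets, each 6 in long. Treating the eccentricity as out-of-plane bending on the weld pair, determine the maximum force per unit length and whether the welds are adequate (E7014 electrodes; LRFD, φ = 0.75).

f_max ≈ 7.2 kip/in; NOT adequate

E70XX → F_EXX = 70 ksi.
L_w = 2 × 6 = 12 in; section modulus (unit throat) S = 2 × L²/6 = 12 in².
Direct shear f_v = P/L_w = 10.1/12 = 0.8417 kip/in.
Moment M = P × e = 10.1 × 8.5 = 85.85 kip·in; bending f_b = M/S = 7.154 kip/in.
f_max = √(f_v² + f_b²) = √(0.8417² + 7.154²) = 7.204 kip/in.
φr_n = 0.75 × 0.6 × 70 × (0.707 × 0.3125) = 6.96 kip/in → NOT adequate.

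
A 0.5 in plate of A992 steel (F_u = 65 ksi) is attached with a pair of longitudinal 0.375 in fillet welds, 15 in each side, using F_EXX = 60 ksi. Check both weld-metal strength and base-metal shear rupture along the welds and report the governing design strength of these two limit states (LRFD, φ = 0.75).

t_e = 0.707 × 0.375 = 0.2651 in; L = 30 in.
Weld metal: φR_n = 0.75 × 0.6 × 60 × 0.2651 × 30 = 214.8 kip.
Base metal (shear rupture): φR_n = 0.75 × 0.6 × 65 × 0.5 × 30 = 438.8 kip.
Governing: weld metal.

φR_n ≈ 215 kip (weld metal governs)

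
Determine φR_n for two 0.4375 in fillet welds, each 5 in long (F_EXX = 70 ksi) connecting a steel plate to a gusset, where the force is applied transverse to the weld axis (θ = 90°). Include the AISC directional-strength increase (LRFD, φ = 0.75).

t_e = 0.707 × 0.4375 = 0.3093 in; A_we = 0.3093 × 10 = 3.093 in².
Directional factor: 1.0 + 0.5 sin^1.5(90°) = 1.5.
F_nw = 0.6 × 70 × 1.5 = 63 ksi.
φR_n = 0.75 × 63 × 3.093 = 146.2 kips.

φR_n ≈ 146 kips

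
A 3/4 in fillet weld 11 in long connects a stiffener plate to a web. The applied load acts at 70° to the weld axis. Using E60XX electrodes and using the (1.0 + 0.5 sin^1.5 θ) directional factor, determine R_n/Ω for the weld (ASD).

E60XX → F_EXX = 60 ksi.
t_e = 0.707 × 0.75 = 0.5302 in; A_we = 0.5302 × 11 = 5.833 in².
Directional factor: 1.0 + 0.5 sin^1.5(70°) = 1.455.
F_nw = 0.6 × 60 × 1.455 = 52.4 ksi.
R_n/Ω = (52.4 × 5.833) / 2.0 = 152.8 kips.

R_n/Ω ≈ 153 kips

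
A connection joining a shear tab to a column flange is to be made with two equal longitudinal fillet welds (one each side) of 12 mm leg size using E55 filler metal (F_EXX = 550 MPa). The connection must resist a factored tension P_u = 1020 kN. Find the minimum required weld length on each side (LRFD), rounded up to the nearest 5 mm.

Throat t_e = 0.707 × 12 = 8.484 mm.
φr_n = 0.75 × 0.6 × 550 × 8.484 × 10⁻³ = 2.1 kN/mm.
L_req = P_u / φr_n = 1020 / 2.1 = 485.8 mm total.
Per side: 485.8 / 2 = 242.9 mm.
Round up → use L = 245 mm on each side.

L = 245 mm on each side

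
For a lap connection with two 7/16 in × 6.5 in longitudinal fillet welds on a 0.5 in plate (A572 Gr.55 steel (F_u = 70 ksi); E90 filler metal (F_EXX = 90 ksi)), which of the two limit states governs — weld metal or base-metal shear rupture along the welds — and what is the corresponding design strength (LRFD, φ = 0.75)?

t_e = 0.707 × 0.4375 = 0.3093 in; L = 13 in.
Weld metal: φR_n = 0.75 × 0.6 × 90 × 0.3093 × 13 = 162.9 kip.
Base metal (shear rupture): φR_n = 0.75 × 0.6 × 70 × 0.5 × 13 = 204.8 kip.
Governing: weld metal.

φR_n ≈ 163 kip (weld metal governs)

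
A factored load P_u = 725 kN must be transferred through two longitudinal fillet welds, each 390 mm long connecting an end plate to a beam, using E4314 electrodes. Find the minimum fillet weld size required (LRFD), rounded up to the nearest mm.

w = 7 mm

E43XX → F_EXX = 430 MPa.
Total weld length L = 780 mm.
Required throat t_e = P_u / (φ × 0.6 F_EXX × L) = 725 / (0.75 × 0.6 × 430 × 780 × 10⁻³) = 4.804 mm.
Required leg w = t_e / 0.707 = 6.794 mm → use 7 mm.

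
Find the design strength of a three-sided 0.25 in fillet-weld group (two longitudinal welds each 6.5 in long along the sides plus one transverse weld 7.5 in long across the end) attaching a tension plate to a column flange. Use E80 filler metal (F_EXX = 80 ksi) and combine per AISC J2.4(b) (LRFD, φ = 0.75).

t_e = 0.707 × 0.25 = 0.1767 in.
R_nwl = 0.6 × 80 × 0.1767 × 13 = 110.3 kip (longitudinal, 2 welds).
R_nwt = 0.6 × 80 × 0.1767 × 7.5 = 63.63 kip (transverse, base value).
(i) R_nwl + R_nwt = 173.9 kip; (ii) 0.85 R_nwl + 1.5 R_nwt = 189.2 kip.
R_n = max = 189.2 kip [governs: (ii)]; φR_n = 141.9 kip.

φR_n ≈ 142 kip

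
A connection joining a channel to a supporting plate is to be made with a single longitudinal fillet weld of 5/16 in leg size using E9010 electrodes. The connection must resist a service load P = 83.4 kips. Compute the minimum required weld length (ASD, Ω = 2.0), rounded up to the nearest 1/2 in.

L = 14 in

E90XX → F_EXX = 90 ksi.
Throat t_e = 0.707 × 0.3125 = 0.2209 in.
r_n/Ω = (0.6 × 90 × 0.2209) / 2.0 = 5.965 kip/in.
L_req = P / (r_n/Ω) = 83.4 / 5.965 = 13.98 in total.
Round up → use L = 14 in.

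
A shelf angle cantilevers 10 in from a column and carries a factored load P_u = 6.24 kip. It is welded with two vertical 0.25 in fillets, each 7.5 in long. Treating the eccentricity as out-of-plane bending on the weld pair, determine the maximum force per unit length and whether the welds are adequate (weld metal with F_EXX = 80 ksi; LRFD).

f_max ≈ 3.35 kip/in; adequate

L_w = 2 × 7.5 = 15 in; section modulus (unit throat) S = 2 × L²/6 = 18.75 in².
Direct shear f_v = P/L_w = 6.24/15 = 0.416 kip/in.
Moment M = P × e = 6.24 × 10 = 62.4 kip·in; bending f_b = M/S = 3.328 kip/in.
f_max = √(f_v² + f_b²) = √(0.416² + 3.328²) = 3.354 kip/in.
φr_n = 0.75 × 0.6 × 80 × (0.707 × 0.25) = 6.363 kip/in → adequate.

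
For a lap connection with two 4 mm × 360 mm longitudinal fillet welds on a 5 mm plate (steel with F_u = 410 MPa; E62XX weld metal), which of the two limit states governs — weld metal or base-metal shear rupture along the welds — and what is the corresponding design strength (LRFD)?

E62XX → F_EXX = 620 MPa.
t_e = 0.707 × 4 = 2.828 mm; L = 720 mm.
Weld metal: φR_n = 0.75 × 0.6 × 620 × 2.828 × 720 × 10⁻³ = 568.1 kN.
Base metal (shear rupture): φR_n = 0.75 × 0.6 × 410 × 5 × 720 × 10⁻³ = 664.2 kN.
Governing: weld metal.

φR_n ≈ 568 kN (weld metal governs)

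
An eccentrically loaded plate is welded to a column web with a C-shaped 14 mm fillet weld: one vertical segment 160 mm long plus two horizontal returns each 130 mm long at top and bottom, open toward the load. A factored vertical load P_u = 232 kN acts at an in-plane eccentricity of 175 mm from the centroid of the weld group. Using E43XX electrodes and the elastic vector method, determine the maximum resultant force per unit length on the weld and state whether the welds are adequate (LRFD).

f_max ≈ 2190 N/mm; NOT adequate

E43XX → F_EXX = 430 MPa.
Total weld length L_w = 420 mm. Treat welds as unit-width lines.
Centroid: x̄ = 2×130×65 / 420 = 40.24 mm from the vertical weld.
Polar moment about centroid: J = I_x + I_y = [160³/12 + 2×130×80²] + [160×40.24² + 2(130³/12 + 130×24.76²)] = 2790000 mm³.
Direct shear f_v = P/L_w = 232×10³ / 420 = 552.4 N/mm (vertical).
Torsion M = P·e = 232×10³ × 175 = 40600000 N·mm.
Critical point at (x, y) = (89.76, 80) from centroid. f_tx = M·y/J = 1164 N/mm; f_ty = M·x/J = 1306 N/mm.
Resultant f_max = √[f_tx² + (f_v + f_ty)²] = √[1164² + (552.4 + 1306)²] = 2193 N/mm.
Capacity per unit length: φr_n = 0.75 × 0.6 × 430 × (0.707 × 14) = 1915 N/mm.
2193 > 1915 → NOT adequate.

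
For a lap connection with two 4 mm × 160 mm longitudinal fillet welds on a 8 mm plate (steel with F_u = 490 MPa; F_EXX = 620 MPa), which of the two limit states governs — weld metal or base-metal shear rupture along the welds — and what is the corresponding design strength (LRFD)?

φR_n ≈ 252 kN (weld metal governs)

t_e = 0.707 × 4 = 2.828 mm; L = 320 mm.
Weld metal: φR_n = 0.75 × 0.6 × 620 × 2.828 × 320 × 10⁻³ = 252.5 kN.
Base metal (shear rupture): φR_n = 0.75 × 0.6 × 490 × 8 × 320 × 10⁻³ = 564.5 kN.
Governing: weld metal.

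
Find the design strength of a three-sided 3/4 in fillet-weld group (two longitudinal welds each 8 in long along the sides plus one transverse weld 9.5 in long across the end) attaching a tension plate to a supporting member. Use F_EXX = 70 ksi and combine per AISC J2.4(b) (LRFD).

φR_n ≈ 465 kip

t_e = 0.707 × 0.75 = 0.5302 in.
R_nwl = 0.6 × 70 × 0.5302 × 16 = 356.3 kip (longitudinal, 2 welds).
R_nwt = 0.6 × 70 × 0.5302 × 9.5 = 211.6 kip (transverse, base value).
(i) R_nwl + R_nwt = 567.9 kip; (ii) 0.85 R_nwl + 1.5 R_nwt = 620.2 kip.
R_n = max = 620.2 kip [governs: (ii)]; φR_n = 465.2 kip.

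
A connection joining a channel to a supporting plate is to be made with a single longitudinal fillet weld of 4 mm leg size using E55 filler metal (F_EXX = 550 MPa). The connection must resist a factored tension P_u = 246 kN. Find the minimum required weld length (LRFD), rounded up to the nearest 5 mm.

L = 355 mm

Throat t_e = 0.707 × 4 = 2.828 mm.
φr_n = 0.75 × 0.6 × 550 × 2.828 × 10⁻³ = 0.6999 kN/mm.
L_req = P_u / φr_n = 246 / 0.6999 = 351.5 mm total.
Round up → use L = 355 mm.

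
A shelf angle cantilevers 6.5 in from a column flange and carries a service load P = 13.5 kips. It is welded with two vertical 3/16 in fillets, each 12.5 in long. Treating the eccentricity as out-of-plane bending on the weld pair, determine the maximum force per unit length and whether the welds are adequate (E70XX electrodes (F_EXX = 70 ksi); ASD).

f_max ≈ 1.77 kip/in; adequate

L_w = 2 × 12.5 = 25 in; section modulus (unit throat) S = 2 × L²/6 = 52.08 in².
Direct shear f_v = P/L_w = 13.5/25 = 0.54 kip/in.
Moment M = P × e = 13.5 × 6.5 = 87.75 kip·in; bending f_b = M/S = 1.685 kip/in.
f_max = √(f_v² + f_b²) = √(0.54² + 1.685²) = 1.769 kip/in.
r_n/Ω = (1/2.0) × 0.6 × 70 × (0.707 × 0.1875) = 2.784 kip/in → adequate.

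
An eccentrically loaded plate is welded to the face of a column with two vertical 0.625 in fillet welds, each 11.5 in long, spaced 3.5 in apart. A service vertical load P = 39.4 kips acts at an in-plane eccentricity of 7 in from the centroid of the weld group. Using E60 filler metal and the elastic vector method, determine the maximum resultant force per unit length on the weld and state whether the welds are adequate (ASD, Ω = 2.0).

E60XX → F_EXX = 60 ksi.
Total weld length L_w = 23 in. Treat welds as unit-width lines.
Polar moment about centroid: J = 2[d³/12 + d(b/2)²] = 2[11.5³/12 + 11.5×1.75²] = 323.9 in³.
Direct shear f_v = P/L_w = 39.4 / 23 = 1.713 kip/in (vertical).
Torsion M = P·e = 39.4 × 7 = 275.8 kip·in.
Critical point at (x, y) = (1.75, 5.75) from centroid. f_tx = M·y/J = 4.896 kip/in; f_ty = M·x/J = 1.49 kip/in.
Resultant f_max = √[f_tx² + (f_v + f_ty)²] = √[4.896² + (1.713 + 1.49)²] = 5.851 kip/in.
Capacity per unit length: r_n/Ω = (1/2.0) × 0.6 × 60 × (0.707 × 0.625) = 7.954 kip/in.
5.851 ≤ 7.954 → adequate.

f_max ≈ 5.85 kip/in; adequate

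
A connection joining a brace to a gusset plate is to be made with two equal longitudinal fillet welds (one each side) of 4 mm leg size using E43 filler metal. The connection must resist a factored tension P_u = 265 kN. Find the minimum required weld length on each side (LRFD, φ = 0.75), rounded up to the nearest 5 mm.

E43XX → F_EXX = 430 MPa.
Throat t_e = 0.707 × 4 = 2.828 mm.
φr_n = 0.75 × 0.6 × 430 × 2.828 × 10⁻³ = 0.5472 kN/mm.
L_req = P_u / φr_n = 265 / 0.5472 = 484.3 mm total.
Per side: 484.3 / 2 = 242.1 mm.
Round up → use L = 245 mm on each side.

L = 245 mm on each side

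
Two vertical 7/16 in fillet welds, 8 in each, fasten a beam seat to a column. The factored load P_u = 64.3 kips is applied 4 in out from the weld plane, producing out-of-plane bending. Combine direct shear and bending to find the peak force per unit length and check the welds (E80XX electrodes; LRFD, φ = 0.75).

f_max ≈ 12.7 kip/in; NOT adequate

E80XX → F_EXX = 80 ksi.
L_w = 2 × 8 = 16 in; section modulus (unit throat) S = 2 × L²/6 = 21.33 in².
Direct shear f_v = P/L_w = 64.3/16 = 4.019 kip/in.
Moment M = P × e = 64.3 × 4 = 257.2 kip·in; bending f_b = M/S = 12.06 kip/in.
f_max = √(f_v² + f_b²) = √(4.019² + 12.06²) = 12.71 kip/in.
φr_n = 0.75 × 0.6 × 80 × (0.707 × 0.4375) = 11.14 kip/in → NOT adequate.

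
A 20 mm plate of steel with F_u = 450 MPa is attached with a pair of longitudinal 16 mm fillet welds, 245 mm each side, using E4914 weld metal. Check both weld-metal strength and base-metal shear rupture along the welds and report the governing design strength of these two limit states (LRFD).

φR_n ≈ 1220 kN (weld metal governs)

E49XX → F_EXX = 490 MPa.
t_e = 0.707 × 16 = 11.31 mm; L = 490 mm.
Weld metal: φR_n = 0.75 × 0.6 × 490 × 11.31 × 490 × 10⁻³ = 1222 kN.
Base metal (shear rupture): φR_n = 0.75 × 0.6 × 450 × 20 × 490 × 10⁻³ = 1984 kN.
Governing: weld metal.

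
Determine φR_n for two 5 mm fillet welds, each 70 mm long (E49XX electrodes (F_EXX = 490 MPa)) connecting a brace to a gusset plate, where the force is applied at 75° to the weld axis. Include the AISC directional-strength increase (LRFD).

φR_n ≈ 161 kN

t_e = 0.707 × 5 = 3.535 mm; A_we = 3.535 × 140 = 494.9 mm².
Directional factor: 1.0 + 0.5 sin^1.5(75°) = 1.475.
F_nw = 0.6 × 490 × 1.475 = 433.6 MPa.
φR_n = 0.75 × 433.6 × 494.9 × 10⁻³ = 160.9 kN.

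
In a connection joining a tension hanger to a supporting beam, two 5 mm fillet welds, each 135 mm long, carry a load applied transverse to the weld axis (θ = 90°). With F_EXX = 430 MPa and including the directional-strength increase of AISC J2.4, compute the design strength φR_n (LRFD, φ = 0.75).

φR_n ≈ 277 kN

t_e = 0.707 × 5 = 3.535 mm; A_we = 3.535 × 270 = 954.4 mm².
Directional factor: 1.0 + 0.5 sin^1.5(90°) = 1.5.
F_nw = 0.6 × 430 × 1.5 = 387 MPa.
φR_n = 0.75 × 387 × 954.4 × 10⁻³ = 277 kN.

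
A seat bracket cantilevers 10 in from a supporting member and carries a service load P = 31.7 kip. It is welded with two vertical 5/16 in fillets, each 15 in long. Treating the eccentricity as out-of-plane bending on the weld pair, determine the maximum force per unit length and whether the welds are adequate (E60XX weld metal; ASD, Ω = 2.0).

E60XX → F_EXX = 60 ksi.
L_w = 2 × 15 = 30 in; section modulus (unit throat) S = 2 × L²/6 = 75 in².
Direct shear f_v = P/L_w = 31.7/30 = 1.057 kip/in.
Moment M = P × e = 31.7 × 10 = 317 kip·in; bending f_b = M/S = 4.227 kip/in.
f_max = √(f_v² + f_b²) = √(1.057² + 4.227²) = 4.357 kip/in.
r_n/Ω = (1/2.0) × 0.6 × 60 × (0.707 × 0.3125) = 3.977 kip/in → NOT adequate.

f_max ≈ 4.36 kip/in; NOT adequate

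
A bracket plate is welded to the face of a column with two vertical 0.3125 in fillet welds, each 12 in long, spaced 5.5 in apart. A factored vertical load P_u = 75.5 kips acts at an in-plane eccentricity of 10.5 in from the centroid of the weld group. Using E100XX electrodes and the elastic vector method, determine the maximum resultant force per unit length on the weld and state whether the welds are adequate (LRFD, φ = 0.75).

f_max ≈ 12.8 kip/in; NOT adequate

E100XX → F_EXX = 100 ksi.
Total weld length L_w = 24 in. Treat welds as unit-width lines.
Polar moment about centroid: J = 2[d³/12 + d(b/2)²] = 2[12³/12 + 12×2.75²] = 469.5 in³.
Direct shear f_v = P/L_w = 75.5 / 24 = 3.146 kip/in (vertical).
Torsion M = P·e = 75.5 × 10.5 = 792.75 kip·in.
Critical point at (x, y) = (2.75, 6) from centroid. f_tx = M·y/J = 10.13 kip/in; f_ty = M·x/J = 4.643 kip/in.
Resultant f_max = √[f_tx² + (f_v + f_ty)²] = √[10.13² + (3.146 + 4.643)²] = 12.78 kip/in.
Capacity per unit length: φr_n = 0.75 × 0.6 × 100 × (0.707 × 0.3125) = 9.942 kip/in.
12.78 > 9.942 → NOT adequate.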